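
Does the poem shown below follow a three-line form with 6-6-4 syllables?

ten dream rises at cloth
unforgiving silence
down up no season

Line 1: ten (1), dream (1), rises (2), at (1), cloth (1) → 6 ✓
Line 2: unforgiving (4), silence (2) → 6 ✓
Line 3: down (1), up (1), no (1), season (2) → 5 (expected 4)

No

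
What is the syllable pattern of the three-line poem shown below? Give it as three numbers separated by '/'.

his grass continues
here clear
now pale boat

Line 1: his(1) + grass(1) + continues(3) = 5
Line 2: here(1) + clear(1) = 2
Line 3: now(1) + pale(1) + boat(1) = 3

5/2/3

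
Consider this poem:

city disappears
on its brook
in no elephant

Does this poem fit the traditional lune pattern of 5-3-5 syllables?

Line 1: city (2), disappears (3) → 5 ✓
Line 2: on (1), its (1), brook (1) → 3 ✓
Line 3: in (1), no (1), elephant (3) → 5 ✓

Yes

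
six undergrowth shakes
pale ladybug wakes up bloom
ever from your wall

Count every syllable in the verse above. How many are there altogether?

17

Line 1: six (1), undergrowth (3), shakes (1) → 5
Line 2: pale (1), ladybug (3), wakes (1), up (1), bloom (1) → 7
Line 3: ever (2), from (1), your (1), wall (1) → 5
Total: 5 + 7 + 5 = 17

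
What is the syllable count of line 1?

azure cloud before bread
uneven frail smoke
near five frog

6

Line 1: azure(2) + cloud(1) + before(2) + bread(1) = 6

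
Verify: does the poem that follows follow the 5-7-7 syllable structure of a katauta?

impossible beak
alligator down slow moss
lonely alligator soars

Yes

Line 1: impossible (4), beak (1) → 5 ✓
Line 2: alligator (4), down (1), slow (1), moss (1) → 7 ✓
Line 3: lonely (2), alligator (4), soars (1) → 7 ✓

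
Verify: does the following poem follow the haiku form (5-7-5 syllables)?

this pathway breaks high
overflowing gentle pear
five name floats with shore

Yes

Line 1: "this pathway breaks high": 1+2+1+1 = 5 ✓
Line 2: "overflowing gentle pear": 4+2+1 = 7 ✓
Line 3: "five name floats with shore": 1+1+1+1+1 = 5 ✓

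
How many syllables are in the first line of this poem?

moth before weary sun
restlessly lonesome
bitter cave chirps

6

The first line: moth (1), before (2), weary (2), sun (1) → 6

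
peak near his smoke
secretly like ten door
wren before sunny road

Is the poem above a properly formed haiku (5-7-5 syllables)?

No

Line 1: "peak near his smoke": 1+1+1+1 = 4 (expected 5)
Line 2: "secretly like ten door": 3+1+1+1 = 6 (expected 7)
Line 3: "wren before sunny road": 1+2+2+1 = 6 (expected 5)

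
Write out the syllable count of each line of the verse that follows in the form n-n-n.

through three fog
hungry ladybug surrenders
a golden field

3-8-4

Line 1: through (1), three (1), fog (1) → 3
Line 2: hungry (2), ladybug (3), surrenders (3) → 8
Line 3: a (1), golden (2), field (1) → 4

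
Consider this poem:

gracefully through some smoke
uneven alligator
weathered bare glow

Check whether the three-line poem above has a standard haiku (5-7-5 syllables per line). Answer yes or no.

Line 1: gracefully (3), through (1), some (1), smoke (1) → 6 (expected 5)
Line 2: uneven (3), alligator (4) → 7 ✓
Line 3: weathered (2), bare (1), glow (1) → 4 (expected 5)

No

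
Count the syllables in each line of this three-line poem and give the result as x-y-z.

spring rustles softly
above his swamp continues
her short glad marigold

Line 1: spring(1) + rustles(2) + softly(2) = 5
Line 2: above(2) + his(1) + swamp(1) + continues(3) = 7
Line 3: her(1) + short(1) + glad(1) + marigold(3) = 6

5-7-6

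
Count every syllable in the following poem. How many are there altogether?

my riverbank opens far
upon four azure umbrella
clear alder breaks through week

Line 1: my (1), riverbank (3), opens (2), far (1) → 7
Line 2: upon (2), four (1), azure (2), umbrella (3) → 8
Line 3: clear (1), alder (2), breaks (1), through (1), week (1) → 6
Total: 7 + 8 + 6 = 21

21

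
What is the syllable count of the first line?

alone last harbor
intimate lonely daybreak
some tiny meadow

The first line: alone (2), last (1), harbor (2) → 5

5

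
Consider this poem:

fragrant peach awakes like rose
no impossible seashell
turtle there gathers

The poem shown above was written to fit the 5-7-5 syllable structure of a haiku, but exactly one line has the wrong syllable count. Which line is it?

Line 1: fragrant (2), peach (1), awakes (2), like (1), rose (1) → 7 (expected 5)
Line 2: no (1), impossible (4), seashell (2) → 7 ✓
Line 3: turtle (2), there (1), gathers (2) → 5 ✓

The first line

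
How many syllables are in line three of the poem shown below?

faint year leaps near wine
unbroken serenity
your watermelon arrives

7

Line three: "your watermelon arrives": 1+4+2 = 7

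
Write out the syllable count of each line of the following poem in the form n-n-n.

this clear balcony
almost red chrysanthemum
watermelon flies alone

5-7-7

Line 1: this (1), clear (1), balcony (3) → 5
Line 2: almost (2), red (1), chrysanthemum (4) → 7
Line 3: watermelon (4), flies (1), alone (2) → 7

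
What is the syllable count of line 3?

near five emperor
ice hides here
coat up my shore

4

Line 3: coat (1), up (1), my (1), shore (1) → 4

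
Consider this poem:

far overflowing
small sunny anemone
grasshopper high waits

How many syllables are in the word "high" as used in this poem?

1

"high" has 1 syllable.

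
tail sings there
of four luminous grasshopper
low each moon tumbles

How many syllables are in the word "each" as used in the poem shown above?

1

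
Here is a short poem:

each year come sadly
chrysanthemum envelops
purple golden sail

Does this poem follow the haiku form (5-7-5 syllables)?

Line 1: each(1) + year(1) + come(1) + sadly(2) = 5 ✓
Line 2: chrysanthemum(4) + envelops(3) = 7 ✓
Line 3: purple(2) + golden(2) + sail(1) = 5 ✓

Yes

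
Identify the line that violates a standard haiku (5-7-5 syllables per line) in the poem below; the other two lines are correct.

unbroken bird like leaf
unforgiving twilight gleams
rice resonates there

Line 1: "unbroken bird like leaf": 3+1+1+1 = 6 (expected 5)
Line 2: "unforgiving twilight gleams": 4+2+1 = 7 ✓
Line 3: "rice resonates there": 1+3+1 = 5 ✓

The first line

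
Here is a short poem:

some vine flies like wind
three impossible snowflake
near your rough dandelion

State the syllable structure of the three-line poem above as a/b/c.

5/7/7

Line 1: "some vine flies like wind": 1+1+1+1+1 = 5
Line 2: "three impossible snowflake": 1+4+2 = 7
Line 3: "near your rough dandelion": 1+1+1+4 = 7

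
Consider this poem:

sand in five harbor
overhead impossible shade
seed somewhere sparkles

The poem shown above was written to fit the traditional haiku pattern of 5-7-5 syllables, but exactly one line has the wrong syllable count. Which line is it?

Line 1: "sand in five harbor": 1+1+1+2 = 5 ✓
Line 2: "overhead impossible shade": 3+4+1 = 8 (expected 7)
Line 3: "seed somewhere sparkles": 1+2+2 = 5 ✓

Line 2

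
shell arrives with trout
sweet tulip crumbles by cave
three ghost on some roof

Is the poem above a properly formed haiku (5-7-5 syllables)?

Line 1: shell(1) + arrives(2) + with(1) + trout(1) = 5 ✓
Line 2: sweet(1) + tulip(2) + crumbles(2) + by(1) + cave(1) = 7 ✓
Line 3: three(1) + ghost(1) + on(1) + some(1) + roof(1) = 5 ✓

Yes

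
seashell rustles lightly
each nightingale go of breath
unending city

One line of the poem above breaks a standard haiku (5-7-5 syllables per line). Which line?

Line 1

Line 1: seashell(2) + rustles(2) + lightly(2) = 6 (expected 5)
Line 2: each(1) + nightingale(3) + go(1) + of(1) + breath(1) = 7 ✓
Line 3: unending(3) + city(2) = 5 ✓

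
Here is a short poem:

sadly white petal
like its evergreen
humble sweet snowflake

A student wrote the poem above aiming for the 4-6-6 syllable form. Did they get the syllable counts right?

Line 1: sadly(2) + white(1) + petal(2) = 5 (expected 4)
Line 2: like(1) + its(1) + evergreen(3) = 5 (expected 6)
Line 3: humble(2) + sweet(1) + snowflake(2) = 5 (expected 6)

No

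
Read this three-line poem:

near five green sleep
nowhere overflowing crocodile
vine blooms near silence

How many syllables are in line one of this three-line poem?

Line one: near(1) + five(1) + green(1) + sleep(1) = 4

4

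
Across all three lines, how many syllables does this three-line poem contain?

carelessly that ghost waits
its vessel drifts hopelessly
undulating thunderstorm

Line 1: carelessly(3) + that(1) + ghost(1) + waits(1) = 6
Line 2: its(1) + vessel(2) + drifts(1) + hopelessly(3) = 7
Line 3: undulating(4) + thunderstorm(3) = 7
Total: 6 + 7 + 7 = 20

20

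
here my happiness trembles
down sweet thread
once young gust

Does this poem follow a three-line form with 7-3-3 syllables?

Line 1: "here my happiness trembles": 1+1+3+2 = 7 ✓
Line 2: "down sweet thread": 1+1+1 = 3 ✓
Line 3: "once young gust": 1+1+1 = 3 ✓

Yes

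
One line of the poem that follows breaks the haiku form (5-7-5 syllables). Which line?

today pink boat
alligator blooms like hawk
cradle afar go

Line 1: today (2), pink (1), boat (1) → 4 (expected 5)
Line 2: alligator (4), blooms (1), like (1), hawk (1) → 7 ✓
Line 3: cradle (2), afar (2), go (1) → 5 ✓

The first line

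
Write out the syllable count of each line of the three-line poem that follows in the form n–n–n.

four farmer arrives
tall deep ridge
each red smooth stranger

5–3–5

Line 1: "four farmer arrives": 1+2+2 = 5
Line 2: "tall deep ridge": 1+1+1 = 3
Line 3: "each red smooth stranger": 1+1+1+2 = 5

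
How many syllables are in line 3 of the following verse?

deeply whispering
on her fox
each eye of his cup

Line 3: each(1) + eye(1) + of(1) + his(1) + cup(1) = 5

5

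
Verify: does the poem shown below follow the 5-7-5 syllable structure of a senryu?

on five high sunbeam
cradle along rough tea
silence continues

Line 1: "on five high sunbeam": 1+1+1+2 = 5 ✓
Line 2: "cradle along rough tea": 2+2+1+1 = 6 (expected 7)
Line 3: "silence continues": 2+3 = 5 ✓

No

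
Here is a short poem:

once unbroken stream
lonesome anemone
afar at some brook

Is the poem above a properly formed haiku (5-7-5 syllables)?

Line 1: once(1) + unbroken(3) + stream(1) = 5 ✓
Line 2: lonesome(2) + anemone(4) = 6 (expected 7)
Line 3: afar(2) + at(1) + some(1) + brook(1) = 5 ✓

No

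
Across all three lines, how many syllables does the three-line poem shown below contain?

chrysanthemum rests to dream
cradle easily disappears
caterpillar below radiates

Line 1: "chrysanthemum rests to dream": 4+1+1+1 = 7
Line 2: "cradle easily disappears": 2+3+3 = 8
Line 3: "caterpillar below radiates": 4+2+3 = 9
Total: 7 + 8 + 9 = 24

24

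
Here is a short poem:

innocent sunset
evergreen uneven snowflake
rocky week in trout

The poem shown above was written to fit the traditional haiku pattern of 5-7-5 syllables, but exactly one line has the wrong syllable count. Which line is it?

Line 2

Line 1: innocent(3) + sunset(2) = 5 ✓
Line 2: evergreen(3) + uneven(3) + snowflake(2) = 8 (expected 7)
Line 3: rocky(2) + week(1) + in(1) + trout(1) = 5 ✓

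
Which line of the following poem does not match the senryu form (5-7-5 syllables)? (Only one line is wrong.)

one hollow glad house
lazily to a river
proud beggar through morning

Line 1: one(1) + hollow(2) + glad(1) + house(1) = 5 ✓
Line 2: lazily(3) + to(1) + a(1) + river(2) = 7 ✓
Line 3: proud(1) + beggar(2) + through(1) + morning(2) = 6 (expected 5)

Line 3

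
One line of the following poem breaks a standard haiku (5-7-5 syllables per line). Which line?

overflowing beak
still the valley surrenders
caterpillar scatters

Line 1: overflowing(4) + beak(1) = 5 ✓
Line 2: still(1) + the(1) + valley(2) + surrenders(3) = 7 ✓
Line 3: caterpillar(4) + scatters(2) = 6 (expected 5)

Line 3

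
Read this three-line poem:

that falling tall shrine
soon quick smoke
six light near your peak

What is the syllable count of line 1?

5

Line 1: that (1), falling (2), tall (1), shrine (1) → 5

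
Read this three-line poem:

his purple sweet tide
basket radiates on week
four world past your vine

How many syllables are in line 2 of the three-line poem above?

Line 2: basket(2) + radiates(3) + on(1) + week(1) = 7

7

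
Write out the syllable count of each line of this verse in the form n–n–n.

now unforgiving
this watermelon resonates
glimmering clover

5–8–5

Line 1: now(1) + unforgiving(4) = 5
Line 2: this(1) + watermelon(4) + resonates(3) = 8
Line 3: glimmering(3) + clover(2) = 5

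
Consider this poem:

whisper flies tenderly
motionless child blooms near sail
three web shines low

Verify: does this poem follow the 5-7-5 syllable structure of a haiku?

No

Line 1: "whisper flies tenderly": 2+1+3 = 6 (expected 5)
Line 2: "motionless child blooms near sail": 3+1+1+1+1 = 7 ✓
Line 3: "three web shines low": 1+1+1+1 = 4 (expected 5)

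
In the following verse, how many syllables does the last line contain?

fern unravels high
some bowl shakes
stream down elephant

5

The last line: stream(1) + down(1) + elephant(3) = 5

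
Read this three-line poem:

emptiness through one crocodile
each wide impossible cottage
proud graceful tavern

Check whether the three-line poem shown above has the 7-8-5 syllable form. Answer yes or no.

Line 1: emptiness(3) + through(1) + one(1) + crocodile(3) = 8 (expected 7)
Line 2: each(1) + wide(1) + impossible(4) + cottage(2) = 8 ✓
Line 3: proud(1) + graceful(2) + tavern(2) = 5 ✓

No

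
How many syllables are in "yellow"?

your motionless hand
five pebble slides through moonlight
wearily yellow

2

"yellow" has 2 syllables.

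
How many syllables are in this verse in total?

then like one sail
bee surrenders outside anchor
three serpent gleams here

Line 1: then (1), like (1), one (1), sail (1) → 4
Line 2: bee (1), surrenders (3), outside (2), anchor (2) → 8
Line 3: three (1), serpent (2), gleams (1), here (1) → 5
Total: 4 + 8 + 5 = 17

17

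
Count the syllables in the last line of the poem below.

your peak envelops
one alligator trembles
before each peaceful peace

6

The last line: before(2) + each(1) + peaceful(2) + peace(1) = 6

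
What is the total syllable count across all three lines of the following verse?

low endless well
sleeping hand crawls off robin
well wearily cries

16

Line 1: "low endless well": 1+2+1 = 4
Line 2: "sleeping hand crawls off robin": 2+1+1+1+2 = 7
Line 3: "well wearily cries": 1+3+1 = 5
Total: 4 + 7 + 5 = 16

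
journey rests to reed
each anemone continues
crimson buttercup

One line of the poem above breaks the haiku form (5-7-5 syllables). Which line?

Line 1: "journey rests to reed": 2+1+1+1 = 5 ✓
Line 2: "each anemone continues": 1+4+3 = 8 (expected 7)
Line 3: "crimson buttercup": 2+3 = 5 ✓

The second line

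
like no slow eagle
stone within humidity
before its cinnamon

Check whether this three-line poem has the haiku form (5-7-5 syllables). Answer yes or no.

No

Line 1: like(1) + no(1) + slow(1) + eagle(2) = 5 ✓
Line 2: stone(1) + within(2) + humidity(4) = 7 ✓
Line 3: before(2) + its(1) + cinnamon(3) = 6 (expected 5)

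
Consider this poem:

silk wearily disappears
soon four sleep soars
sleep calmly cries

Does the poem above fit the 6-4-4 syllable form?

Line 1: "silk wearily disappears": 1+3+3 = 7 (expected 6)
Line 2: "soon four sleep soars": 1+1+1+1 = 4 ✓
Line 3: "sleep calmly cries": 1+2+1 = 4 ✓

No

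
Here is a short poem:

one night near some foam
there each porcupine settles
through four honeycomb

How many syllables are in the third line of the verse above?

5

The third line: through(1) + four(1) + honeycomb(3) = 5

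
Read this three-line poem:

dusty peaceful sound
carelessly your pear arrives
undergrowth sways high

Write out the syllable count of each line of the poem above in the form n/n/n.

Line 1: dusty (2), peaceful (2), sound (1) → 5
Line 2: carelessly (3), your (1), pear (1), arrives (2) → 7
Line 3: undergrowth (3), sways (1), high (1) → 5

5/7/5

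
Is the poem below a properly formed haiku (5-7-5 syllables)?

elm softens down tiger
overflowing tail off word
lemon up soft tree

Line 1: "elm softens down tiger": 1+2+1+2 = 6 (expected 5)
Line 2: "overflowing tail off word": 4+1+1+1 = 7 ✓
Line 3: "lemon up soft tree": 2+1+1+1 = 5 ✓

No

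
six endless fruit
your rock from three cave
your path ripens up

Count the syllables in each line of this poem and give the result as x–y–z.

4–5–5

Line 1: six(1) + endless(2) + fruit(1) = 4
Line 2: your(1) + rock(1) + from(1) + three(1) + cave(1) = 5
Line 3: your(1) + path(1) + ripens(2) + up(1) = 5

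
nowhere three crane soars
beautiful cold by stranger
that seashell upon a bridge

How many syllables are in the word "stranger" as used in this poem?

2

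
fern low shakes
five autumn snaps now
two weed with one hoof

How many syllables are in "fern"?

1

"fern" has 1 syllable.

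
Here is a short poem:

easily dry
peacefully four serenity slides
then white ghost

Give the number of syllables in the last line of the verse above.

3

The last line: "then white ghost": 1+1+1 = 3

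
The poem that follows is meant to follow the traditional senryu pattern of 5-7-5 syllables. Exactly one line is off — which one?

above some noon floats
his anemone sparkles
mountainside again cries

The third line

Line 1: above (2), some (1), noon (1), floats (1) → 5 ✓
Line 2: his (1), anemone (4), sparkles (2) → 7 ✓
Line 3: mountainside (3), again (2), cries (1) → 6 (expected 5)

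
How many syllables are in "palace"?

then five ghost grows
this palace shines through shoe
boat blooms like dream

2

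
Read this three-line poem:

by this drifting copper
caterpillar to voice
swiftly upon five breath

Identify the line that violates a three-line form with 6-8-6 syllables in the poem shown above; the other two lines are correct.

Line 2

Line 1: "by this drifting copper": 1+1+2+2 = 6 ✓
Line 2: "caterpillar to voice": 4+1+1 = 6 (expected 8)
Line 3: "swiftly upon five breath": 2+2+1+1 = 6 ✓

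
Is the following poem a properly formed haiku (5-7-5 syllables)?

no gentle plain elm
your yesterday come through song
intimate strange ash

Yes

Line 1: no(1) + gentle(2) + plain(1) + elm(1) = 5 ✓
Line 2: your(1) + yesterday(3) + come(1) + through(1) + song(1) = 7 ✓
Line 3: intimate(3) + strange(1) + ash(1) = 5 ✓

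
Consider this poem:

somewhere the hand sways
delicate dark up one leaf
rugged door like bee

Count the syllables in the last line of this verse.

The last line: rugged(2) + door(1) + like(1) + bee(1) = 5

5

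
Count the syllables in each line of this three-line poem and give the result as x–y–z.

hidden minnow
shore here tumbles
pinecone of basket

4–4–5

Line 1: "hidden minnow": 2+2 = 4
Line 2: "shore here tumbles": 1+1+2 = 4
Line 3: "pinecone of basket": 2+1+2 = 5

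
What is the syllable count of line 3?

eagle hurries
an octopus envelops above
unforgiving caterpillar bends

9

Line 3: unforgiving (4), caterpillar (4), bends (1) → 9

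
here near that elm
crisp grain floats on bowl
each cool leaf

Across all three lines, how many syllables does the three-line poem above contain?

Line 1: here(1) + near(1) + that(1) + elm(1) = 4
Line 2: crisp(1) + grain(1) + floats(1) + on(1) + bowl(1) = 5
Line 3: each(1) + cool(1) + leaf(1) = 3
Total: 4 + 5 + 3 = 12

12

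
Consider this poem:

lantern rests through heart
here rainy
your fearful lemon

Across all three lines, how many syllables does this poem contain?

Line 1: lantern (2), rests (1), through (1), heart (1) → 5
Line 2: here (1), rainy (2) → 3
Line 3: your (1), fearful (2), lemon (2) → 5
Total: 5 + 3 + 5 = 13

13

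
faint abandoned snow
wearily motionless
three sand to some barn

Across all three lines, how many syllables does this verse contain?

16

Line 1: faint(1) + abandoned(3) + snow(1) = 5
Line 2: wearily(3) + motionless(3) = 6
Line 3: three(1) + sand(1) + to(1) + some(1) + barn(1) = 5
Total: 5 + 6 + 5 = 16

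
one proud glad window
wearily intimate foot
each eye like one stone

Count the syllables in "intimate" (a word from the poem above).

3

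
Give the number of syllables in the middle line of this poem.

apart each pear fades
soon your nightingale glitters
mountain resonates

7

The middle line: "soon your nightingale glitters": 1+1+3+2 = 7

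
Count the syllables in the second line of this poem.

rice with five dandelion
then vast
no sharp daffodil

2

The second line: then(1) + vast(1) = 2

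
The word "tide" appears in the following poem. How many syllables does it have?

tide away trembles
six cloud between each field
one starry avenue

1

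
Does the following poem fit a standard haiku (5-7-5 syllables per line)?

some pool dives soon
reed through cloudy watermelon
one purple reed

No

Line 1: some(1) + pool(1) + dives(1) + soon(1) = 4 (expected 5)
Line 2: reed(1) + through(1) + cloudy(2) + watermelon(4) = 8 (expected 7)
Line 3: one(1) + purple(2) + reed(1) = 4 (expected 5)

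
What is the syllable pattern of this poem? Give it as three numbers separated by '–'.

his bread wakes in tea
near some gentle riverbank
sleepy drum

Line 1: his(1) + bread(1) + wakes(1) + in(1) + tea(1) = 5
Line 2: near(1) + some(1) + gentle(2) + riverbank(3) = 7
Line 3: sleepy(2) + drum(1) = 3

5–7–3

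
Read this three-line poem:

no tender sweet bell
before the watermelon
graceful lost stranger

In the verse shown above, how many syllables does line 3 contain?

Line 3: graceful (2), lost (1), stranger (2) → 5

5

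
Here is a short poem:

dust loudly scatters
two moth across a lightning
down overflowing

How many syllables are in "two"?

"two" has 1 syllable.

1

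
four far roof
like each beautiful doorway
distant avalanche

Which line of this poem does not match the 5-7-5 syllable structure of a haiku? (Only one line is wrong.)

The first line

Line 1: four (1), far (1), roof (1) → 3 (expected 5)
Line 2: like (1), each (1), beautiful (3), doorway (2) → 7 ✓
Line 3: distant (2), avalanche (3) → 5 ✓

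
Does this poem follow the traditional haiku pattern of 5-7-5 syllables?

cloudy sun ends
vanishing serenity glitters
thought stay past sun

Line 1: "cloudy sun ends": 2+1+1 = 4 (expected 5)
Line 2: "vanishing serenity glitters": 3+4+2 = 9 (expected 7)
Line 3: "thought stay past sun": 1+1+1+1 = 4 (expected 5)

No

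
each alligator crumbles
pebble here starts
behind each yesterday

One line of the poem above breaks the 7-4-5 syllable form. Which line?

The third line

Line 1: each (1), alligator (4), crumbles (2) → 7 ✓
Line 2: pebble (2), here (1), starts (1) → 4 ✓
Line 3: behind (2), each (1), yesterday (3) → 6 (expected 5)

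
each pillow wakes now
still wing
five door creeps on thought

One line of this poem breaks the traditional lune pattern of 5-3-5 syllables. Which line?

The second line

Line 1: each (1), pillow (2), wakes (1), now (1) → 5 ✓
Line 2: still (1), wing (1) → 2 (expected 3)
Line 3: five (1), door (1), creeps (1), on (1), thought (1) → 5 ✓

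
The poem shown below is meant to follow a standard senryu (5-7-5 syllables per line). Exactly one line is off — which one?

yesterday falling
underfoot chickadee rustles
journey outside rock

Line 1: yesterday(3) + falling(2) = 5 ✓
Line 2: underfoot(3) + chickadee(3) + rustles(2) = 8 (expected 7)
Line 3: journey(2) + outside(2) + rock(1) = 5 ✓

The second line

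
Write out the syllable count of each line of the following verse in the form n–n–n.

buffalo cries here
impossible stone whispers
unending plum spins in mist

5–7–7

Line 1: buffalo(3) + cries(1) + here(1) = 5
Line 2: impossible(4) + stone(1) + whispers(2) = 7
Line 3: unending(3) + plum(1) + spins(1) + in(1) + mist(1) = 7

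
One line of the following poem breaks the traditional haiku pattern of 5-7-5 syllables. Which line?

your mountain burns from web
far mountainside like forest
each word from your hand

Line 1: "your mountain burns from web": 1+2+1+1+1 = 6 (expected 5)
Line 2: "far mountainside like forest": 1+3+1+2 = 7 ✓
Line 3: "each word from your hand": 1+1+1+1+1 = 5 ✓

The first line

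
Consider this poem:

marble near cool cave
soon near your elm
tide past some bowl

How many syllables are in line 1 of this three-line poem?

Line 1: marble (2), near (1), cool (1), cave (1) → 5

5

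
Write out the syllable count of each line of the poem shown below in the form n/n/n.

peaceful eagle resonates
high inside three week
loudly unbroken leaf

Line 1: "peaceful eagle resonates": 2+2+3 = 7
Line 2: "high inside three week": 1+2+1+1 = 5
Line 3: "loudly unbroken leaf": 2+3+1 = 6

7/5/6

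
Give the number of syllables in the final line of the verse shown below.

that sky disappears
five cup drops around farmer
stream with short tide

4

The final line: "stream with short tide": 1+1+1+1 = 4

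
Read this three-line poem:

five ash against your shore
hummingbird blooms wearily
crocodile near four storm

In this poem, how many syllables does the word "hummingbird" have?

"hummingbird" has 3 syllables.

3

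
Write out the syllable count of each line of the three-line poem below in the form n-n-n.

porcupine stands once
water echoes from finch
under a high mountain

Line 1: "porcupine stands once": 3+1+1 = 5
Line 2: "water echoes from finch": 2+2+1+1 = 6
Line 3: "under a high mountain": 2+1+1+2 = 6

5-6-6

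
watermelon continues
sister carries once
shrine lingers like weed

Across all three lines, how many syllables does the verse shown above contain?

Line 1: watermelon(4) + continues(3) = 7
Line 2: sister(2) + carries(2) + once(1) = 5
Line 3: shrine(1) + lingers(2) + like(1) + weed(1) = 5
Total: 7 + 5 + 5 = 17

17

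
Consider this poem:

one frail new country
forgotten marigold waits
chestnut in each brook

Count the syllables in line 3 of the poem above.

5

Line 3: "chestnut in each brook": 2+1+1+1 = 5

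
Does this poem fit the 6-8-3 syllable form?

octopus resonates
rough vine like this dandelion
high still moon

Line 1: octopus (3), resonates (3) → 6 ✓
Line 2: rough (1), vine (1), like (1), this (1), dandelion (4) → 8 ✓
Line 3: high (1), still (1), moon (1) → 3 ✓

Yes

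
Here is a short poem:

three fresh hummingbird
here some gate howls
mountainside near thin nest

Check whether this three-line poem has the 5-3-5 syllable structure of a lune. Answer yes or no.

Line 1: three(1) + fresh(1) + hummingbird(3) = 5 ✓
Line 2: here(1) + some(1) + gate(1) + howls(1) = 4 (expected 3)
Line 3: mountainside(3) + near(1) + thin(1) + nest(1) = 6 (expected 5)

No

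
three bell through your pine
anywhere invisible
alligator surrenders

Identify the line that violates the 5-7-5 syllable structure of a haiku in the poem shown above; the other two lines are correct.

Line 1: three (1), bell (1), through (1), your (1), pine (1) → 5 ✓
Line 2: anywhere (3), invisible (4) → 7 ✓
Line 3: alligator (4), surrenders (3) → 7 (expected 5)

The third line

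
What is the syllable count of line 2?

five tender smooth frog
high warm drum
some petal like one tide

3

Line 2: high (1), warm (1), drum (1) → 3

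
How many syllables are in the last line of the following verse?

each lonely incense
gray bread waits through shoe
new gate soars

3

The last line: "new gate soars": 1+1+1 = 3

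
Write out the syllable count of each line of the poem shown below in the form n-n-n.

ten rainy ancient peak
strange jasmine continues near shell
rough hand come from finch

Line 1: "ten rainy ancient peak": 1+2+2+1 = 6
Line 2: "strange jasmine continues near shell": 1+2+3+1+1 = 8
Line 3: "rough hand come from finch": 1+1+1+1+1 = 5

6-8-5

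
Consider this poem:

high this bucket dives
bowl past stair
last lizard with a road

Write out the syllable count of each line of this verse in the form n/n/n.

5/3/6

Line 1: high (1), this (1), bucket (2), dives (1) → 5
Line 2: bowl (1), past (1), stair (1) → 3
Line 3: last (1), lizard (2), with (1), a (1), road (1) → 6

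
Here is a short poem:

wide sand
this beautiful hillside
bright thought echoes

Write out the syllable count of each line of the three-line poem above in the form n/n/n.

2/6/4

Line 1: wide (1), sand (1) → 2
Line 2: this (1), beautiful (3), hillside (2) → 6
Line 3: bright (1), thought (1), echoes (2) → 4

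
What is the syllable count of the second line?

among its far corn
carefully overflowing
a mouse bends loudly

The second line: carefully (3), overflowing (4) → 7

7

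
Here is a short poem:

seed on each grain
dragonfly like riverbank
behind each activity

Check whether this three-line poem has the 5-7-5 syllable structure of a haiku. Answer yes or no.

Line 1: seed(1) + on(1) + each(1) + grain(1) = 4 (expected 5)
Line 2: dragonfly(3) + like(1) + riverbank(3) = 7 ✓
Line 3: behind(2) + each(1) + activity(4) = 7 (expected 5)

No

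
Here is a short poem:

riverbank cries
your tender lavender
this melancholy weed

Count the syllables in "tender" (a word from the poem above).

2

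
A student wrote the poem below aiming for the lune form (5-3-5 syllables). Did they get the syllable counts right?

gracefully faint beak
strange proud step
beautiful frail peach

Yes

Line 1: gracefully(3) + faint(1) + beak(1) = 5 ✓
Line 2: strange(1) + proud(1) + step(1) = 3 ✓
Line 3: beautiful(3) + frail(1) + peach(1) = 5 ✓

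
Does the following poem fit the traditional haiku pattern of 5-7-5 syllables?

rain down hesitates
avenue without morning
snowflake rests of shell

Line 1: rain (1), down (1), hesitates (3) → 5 ✓
Line 2: avenue (3), without (2), morning (2) → 7 ✓
Line 3: snowflake (2), rests (1), of (1), shell (1) → 5 ✓

Yes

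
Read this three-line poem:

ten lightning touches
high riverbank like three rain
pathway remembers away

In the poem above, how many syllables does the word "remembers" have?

3

"remembers" has 3 syllables.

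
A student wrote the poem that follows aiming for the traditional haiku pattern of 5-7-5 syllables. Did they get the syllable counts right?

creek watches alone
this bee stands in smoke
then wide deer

No

Line 1: creek(1) + watches(2) + alone(2) = 5 ✓
Line 2: this(1) + bee(1) + stands(1) + in(1) + smoke(1) = 5 (expected 7)
Line 3: then(1) + wide(1) + deer(1) = 3 (expected 5)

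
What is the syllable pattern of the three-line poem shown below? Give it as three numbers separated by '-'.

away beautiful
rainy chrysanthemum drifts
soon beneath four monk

5-7-5

Line 1: "away beautiful": 2+3 = 5
Line 2: "rainy chrysanthemum drifts": 2+4+1 = 7
Line 3: "soon beneath four monk": 1+2+1+1 = 5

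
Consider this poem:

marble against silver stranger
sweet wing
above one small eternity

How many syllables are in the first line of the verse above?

The first line: marble(2) + against(2) + silver(2) + stranger(2) = 8

8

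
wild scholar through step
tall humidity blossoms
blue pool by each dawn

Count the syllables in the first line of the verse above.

5

The first line: "wild scholar through step": 1+2+1+1 = 5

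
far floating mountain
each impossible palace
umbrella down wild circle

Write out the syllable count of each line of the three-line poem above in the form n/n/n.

Line 1: far(1) + floating(2) + mountain(2) = 5
Line 2: each(1) + impossible(4) + palace(2) = 7
Line 3: umbrella(3) + down(1) + wild(1) + circle(2) = 7

5/7/7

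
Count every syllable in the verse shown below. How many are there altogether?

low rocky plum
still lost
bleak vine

8

Line 1: "low rocky plum": 1+2+1 = 4
Line 2: "still lost": 1+1 = 2
Line 3: "bleak vine": 1+1 = 2
Total: 4 + 2 + 2 = 8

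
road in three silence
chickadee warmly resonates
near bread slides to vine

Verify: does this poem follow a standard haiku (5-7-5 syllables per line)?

Line 1: road (1), in (1), three (1), silence (2) → 5 ✓
Line 2: chickadee (3), warmly (2), resonates (3) → 8 (expected 7)
Line 3: near (1), bread (1), slides (1), to (1), vine (1) → 5 ✓

No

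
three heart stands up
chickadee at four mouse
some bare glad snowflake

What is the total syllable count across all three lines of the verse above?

15

Line 1: "three heart stands up": 1+1+1+1 = 4
Line 2: "chickadee at four mouse": 3+1+1+1 = 6
Line 3: "some bare glad snowflake": 1+1+1+2 = 5
Total: 4 + 6 + 5 = 15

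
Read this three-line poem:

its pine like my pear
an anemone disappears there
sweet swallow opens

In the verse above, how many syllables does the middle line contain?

9

The middle line: an(1) + anemone(4) + disappears(3) + there(1) = 9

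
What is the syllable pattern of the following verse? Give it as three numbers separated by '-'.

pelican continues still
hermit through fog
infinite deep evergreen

Line 1: pelican(3) + continues(3) + still(1) = 7
Line 2: hermit(2) + through(1) + fog(1) = 4
Line 3: infinite(3) + deep(1) + evergreen(3) = 7

7-4-7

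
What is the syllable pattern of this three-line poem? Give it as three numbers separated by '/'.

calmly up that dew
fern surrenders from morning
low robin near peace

Line 1: calmly (2), up (1), that (1), dew (1) → 5
Line 2: fern (1), surrenders (3), from (1), morning (2) → 7
Line 3: low (1), robin (2), near (1), peace (1) → 5

5/7/5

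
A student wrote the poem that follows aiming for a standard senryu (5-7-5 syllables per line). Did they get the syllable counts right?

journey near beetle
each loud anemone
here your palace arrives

No

Line 1: "journey near beetle": 2+1+2 = 5 ✓
Line 2: "each loud anemone": 1+1+4 = 6 (expected 7)
Line 3: "here your palace arrives": 1+1+2+2 = 6 (expected 5)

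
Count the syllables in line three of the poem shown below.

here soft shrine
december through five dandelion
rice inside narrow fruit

6

Line three: rice (1), inside (2), narrow (2), fruit (1) → 6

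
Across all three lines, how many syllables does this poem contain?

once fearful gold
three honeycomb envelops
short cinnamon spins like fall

18

Line 1: once (1), fearful (2), gold (1) → 4
Line 2: three (1), honeycomb (3), envelops (3) → 7
Line 3: short (1), cinnamon (3), spins (1), like (1), fall (1) → 7
Total: 4 + 7 + 7 = 18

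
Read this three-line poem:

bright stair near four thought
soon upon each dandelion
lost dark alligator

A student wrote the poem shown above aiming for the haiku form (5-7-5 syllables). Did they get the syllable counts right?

No

Line 1: bright(1) + stair(1) + near(1) + four(1) + thought(1) = 5 ✓
Line 2: soon(1) + upon(2) + each(1) + dandelion(4) = 8 (expected 7)
Line 3: lost(1) + dark(1) + alligator(4) = 6 (expected 5)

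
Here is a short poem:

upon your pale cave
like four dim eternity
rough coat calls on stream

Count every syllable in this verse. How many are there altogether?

Line 1: upon(2) + your(1) + pale(1) + cave(1) = 5
Line 2: like(1) + four(1) + dim(1) + eternity(4) = 7
Line 3: rough(1) + coat(1) + calls(1) + on(1) + stream(1) = 5
Total: 5 + 7 + 5 = 17

17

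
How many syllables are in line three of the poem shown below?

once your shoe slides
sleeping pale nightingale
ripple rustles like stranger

Line three: ripple (2), rustles (2), like (1), stranger (2) → 7

7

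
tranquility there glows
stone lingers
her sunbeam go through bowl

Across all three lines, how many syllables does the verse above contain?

15

Line 1: tranquility (4), there (1), glows (1) → 6
Line 2: stone (1), lingers (2) → 3
Line 3: her (1), sunbeam (2), go (1), through (1), bowl (1) → 6
Total: 6 + 3 + 6 = 15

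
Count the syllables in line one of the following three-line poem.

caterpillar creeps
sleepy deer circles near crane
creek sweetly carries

Line one: caterpillar(4) + creeps(1) = 5

5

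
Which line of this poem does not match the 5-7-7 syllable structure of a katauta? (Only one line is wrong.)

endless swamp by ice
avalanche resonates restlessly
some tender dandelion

Line 2

Line 1: endless (2), swamp (1), by (1), ice (1) → 5 ✓
Line 2: avalanche (3), resonates (3), restlessly (3) → 9 (expected 7)
Line 3: some (1), tender (2), dandelion (4) → 7 ✓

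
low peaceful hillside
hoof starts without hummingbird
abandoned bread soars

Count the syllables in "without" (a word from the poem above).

2

"without" has 2 syllables.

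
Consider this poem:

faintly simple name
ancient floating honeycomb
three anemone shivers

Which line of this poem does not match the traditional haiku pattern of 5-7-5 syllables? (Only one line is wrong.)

Line 1: "faintly simple name": 2+2+1 = 5 ✓
Line 2: "ancient floating honeycomb": 2+2+3 = 7 ✓
Line 3: "three anemone shivers": 1+4+2 = 7 (expected 5)

Line 3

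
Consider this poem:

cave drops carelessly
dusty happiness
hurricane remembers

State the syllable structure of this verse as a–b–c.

5–5–6

Line 1: "cave drops carelessly": 1+1+3 = 5
Line 2: "dusty happiness": 2+3 = 5
Line 3: "hurricane remembers": 3+3 = 6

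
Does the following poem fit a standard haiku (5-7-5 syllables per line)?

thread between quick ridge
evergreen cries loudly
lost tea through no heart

No

Line 1: "thread between quick ridge": 1+2+1+1 = 5 ✓
Line 2: "evergreen cries loudly": 3+1+2 = 6 (expected 7)
Line 3: "lost tea through no heart": 1+1+1+1+1 = 5 ✓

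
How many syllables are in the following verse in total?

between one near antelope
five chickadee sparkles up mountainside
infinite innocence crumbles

25

Line 1: "between one near antelope": 2+1+1+3 = 7
Line 2: "five chickadee sparkles up mountainside": 1+3+2+1+3 = 10
Line 3: "infinite innocence crumbles": 3+3+2 = 8
Total: 7 + 10 + 8 = 25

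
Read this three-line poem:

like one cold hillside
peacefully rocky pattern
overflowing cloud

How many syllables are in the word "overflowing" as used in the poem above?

4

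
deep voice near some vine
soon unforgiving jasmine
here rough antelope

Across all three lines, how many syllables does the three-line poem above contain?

17

Line 1: deep (1), voice (1), near (1), some (1), vine (1) → 5
Line 2: soon (1), unforgiving (4), jasmine (2) → 7
Line 3: here (1), rough (1), antelope (3) → 5
Total: 5 + 7 + 5 = 17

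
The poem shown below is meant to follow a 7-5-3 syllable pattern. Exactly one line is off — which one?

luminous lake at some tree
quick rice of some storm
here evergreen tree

Line 1: luminous (3), lake (1), at (1), some (1), tree (1) → 7 ✓
Line 2: quick (1), rice (1), of (1), some (1), storm (1) → 5 ✓
Line 3: here (1), evergreen (3), tree (1) → 5 (expected 3)

Line 3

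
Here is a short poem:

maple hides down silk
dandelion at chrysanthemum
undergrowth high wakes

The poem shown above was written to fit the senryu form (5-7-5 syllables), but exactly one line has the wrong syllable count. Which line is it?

Line 1: "maple hides down silk": 2+1+1+1 = 5 ✓
Line 2: "dandelion at chrysanthemum": 4+1+4 = 9 (expected 7)
Line 3: "undergrowth high wakes": 3+1+1 = 5 ✓

The second line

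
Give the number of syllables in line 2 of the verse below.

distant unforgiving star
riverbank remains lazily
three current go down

Line 2: "riverbank remains lazily": 3+2+3 = 8

8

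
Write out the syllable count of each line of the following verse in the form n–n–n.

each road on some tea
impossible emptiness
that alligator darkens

Line 1: each(1) + road(1) + on(1) + some(1) + tea(1) = 5
Line 2: impossible(4) + emptiness(3) = 7
Line 3: that(1) + alligator(4) + darkens(2) = 7

5–7–7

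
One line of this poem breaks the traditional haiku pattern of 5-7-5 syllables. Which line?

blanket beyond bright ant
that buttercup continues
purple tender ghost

Line 1

Line 1: "blanket beyond bright ant": 2+2+1+1 = 6 (expected 5)
Line 2: "that buttercup continues": 1+3+3 = 7 ✓
Line 3: "purple tender ghost": 2+2+1 = 5 ✓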